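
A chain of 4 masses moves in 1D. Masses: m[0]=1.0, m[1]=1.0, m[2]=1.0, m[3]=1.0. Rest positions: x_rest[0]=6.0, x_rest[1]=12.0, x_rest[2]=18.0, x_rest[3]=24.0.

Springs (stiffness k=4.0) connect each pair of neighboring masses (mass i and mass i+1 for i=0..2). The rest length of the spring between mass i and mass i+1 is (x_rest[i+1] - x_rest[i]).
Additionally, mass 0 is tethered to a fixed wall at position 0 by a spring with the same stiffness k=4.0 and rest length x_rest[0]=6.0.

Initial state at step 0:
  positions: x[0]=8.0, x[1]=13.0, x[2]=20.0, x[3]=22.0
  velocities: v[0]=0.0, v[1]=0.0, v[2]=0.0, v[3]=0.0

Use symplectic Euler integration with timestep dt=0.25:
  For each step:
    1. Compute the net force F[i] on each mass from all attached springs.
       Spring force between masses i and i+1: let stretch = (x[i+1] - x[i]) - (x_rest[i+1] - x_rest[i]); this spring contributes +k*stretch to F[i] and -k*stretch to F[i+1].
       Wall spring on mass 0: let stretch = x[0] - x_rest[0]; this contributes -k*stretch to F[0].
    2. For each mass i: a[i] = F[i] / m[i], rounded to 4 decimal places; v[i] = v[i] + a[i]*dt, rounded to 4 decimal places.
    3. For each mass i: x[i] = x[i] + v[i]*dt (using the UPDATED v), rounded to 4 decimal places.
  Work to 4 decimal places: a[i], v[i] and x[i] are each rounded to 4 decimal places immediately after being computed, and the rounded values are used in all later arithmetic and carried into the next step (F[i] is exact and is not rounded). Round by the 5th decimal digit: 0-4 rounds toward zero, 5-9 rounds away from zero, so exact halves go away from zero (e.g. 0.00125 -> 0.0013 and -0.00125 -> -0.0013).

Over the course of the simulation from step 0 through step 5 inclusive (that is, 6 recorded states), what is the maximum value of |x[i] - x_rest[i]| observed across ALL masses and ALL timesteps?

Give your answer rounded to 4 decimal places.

Step 0: x=[8.0000 13.0000 20.0000 22.0000] v=[0.0000 0.0000 0.0000 0.0000]
Step 1: x=[7.2500 13.5000 18.7500 23.0000] v=[-3.0000 2.0000 -5.0000 4.0000]
Step 2: x=[6.2500 13.7500 17.2500 24.4375] v=[-4.0000 1.0000 -6.0000 5.7500]
Step 3: x=[5.5625 13.0000 16.6719 25.5781] v=[-2.7500 -3.0000 -2.3125 4.5625]
Step 4: x=[5.3438 11.3086 17.4024 25.9922] v=[-0.8750 -6.7656 2.9218 1.6563]
Step 5: x=[5.2803 9.6495 18.7569 25.7588] v=[-0.2540 -6.6366 5.4178 -0.9335]
Max displacement = 2.3505

Answer: 2.3505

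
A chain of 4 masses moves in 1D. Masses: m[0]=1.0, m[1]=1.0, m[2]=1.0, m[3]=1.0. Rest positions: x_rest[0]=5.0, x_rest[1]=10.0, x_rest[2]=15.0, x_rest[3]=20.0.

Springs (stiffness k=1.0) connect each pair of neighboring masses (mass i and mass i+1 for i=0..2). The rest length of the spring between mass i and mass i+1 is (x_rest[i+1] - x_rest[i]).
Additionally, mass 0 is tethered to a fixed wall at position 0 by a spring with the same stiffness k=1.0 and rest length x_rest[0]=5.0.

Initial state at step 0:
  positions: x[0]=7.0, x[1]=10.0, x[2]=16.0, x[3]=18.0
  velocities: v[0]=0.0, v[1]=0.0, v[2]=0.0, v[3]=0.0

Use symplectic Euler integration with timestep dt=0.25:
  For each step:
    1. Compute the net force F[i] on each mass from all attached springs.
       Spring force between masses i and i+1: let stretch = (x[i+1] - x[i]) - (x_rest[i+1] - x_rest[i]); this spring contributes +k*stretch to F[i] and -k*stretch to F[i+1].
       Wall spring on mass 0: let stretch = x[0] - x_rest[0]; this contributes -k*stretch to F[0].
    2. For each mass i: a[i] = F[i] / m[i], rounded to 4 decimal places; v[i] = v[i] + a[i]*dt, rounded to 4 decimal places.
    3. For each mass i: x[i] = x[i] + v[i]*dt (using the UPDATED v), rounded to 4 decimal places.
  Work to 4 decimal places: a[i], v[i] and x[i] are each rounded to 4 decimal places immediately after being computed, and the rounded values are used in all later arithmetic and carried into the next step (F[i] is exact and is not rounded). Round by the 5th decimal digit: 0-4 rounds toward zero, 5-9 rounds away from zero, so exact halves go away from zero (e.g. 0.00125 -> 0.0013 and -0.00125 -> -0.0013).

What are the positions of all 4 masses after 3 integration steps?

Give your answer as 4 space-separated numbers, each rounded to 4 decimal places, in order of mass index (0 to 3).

Step 0: x=[7.0000 10.0000 16.0000 18.0000] v=[0.0000 0.0000 0.0000 0.0000]
Step 1: x=[6.7500 10.1875 15.7500 18.1875] v=[-1.0000 0.7500 -1.0000 0.7500]
Step 2: x=[6.2930 10.5078 15.3047 18.5352] v=[-1.8281 1.2813 -1.7813 1.3906]
Step 3: x=[5.7061 10.8645 14.7615 18.9935] v=[-2.3477 1.4268 -2.1729 1.8330]

Answer: 5.7061 10.8645 14.7615 18.9935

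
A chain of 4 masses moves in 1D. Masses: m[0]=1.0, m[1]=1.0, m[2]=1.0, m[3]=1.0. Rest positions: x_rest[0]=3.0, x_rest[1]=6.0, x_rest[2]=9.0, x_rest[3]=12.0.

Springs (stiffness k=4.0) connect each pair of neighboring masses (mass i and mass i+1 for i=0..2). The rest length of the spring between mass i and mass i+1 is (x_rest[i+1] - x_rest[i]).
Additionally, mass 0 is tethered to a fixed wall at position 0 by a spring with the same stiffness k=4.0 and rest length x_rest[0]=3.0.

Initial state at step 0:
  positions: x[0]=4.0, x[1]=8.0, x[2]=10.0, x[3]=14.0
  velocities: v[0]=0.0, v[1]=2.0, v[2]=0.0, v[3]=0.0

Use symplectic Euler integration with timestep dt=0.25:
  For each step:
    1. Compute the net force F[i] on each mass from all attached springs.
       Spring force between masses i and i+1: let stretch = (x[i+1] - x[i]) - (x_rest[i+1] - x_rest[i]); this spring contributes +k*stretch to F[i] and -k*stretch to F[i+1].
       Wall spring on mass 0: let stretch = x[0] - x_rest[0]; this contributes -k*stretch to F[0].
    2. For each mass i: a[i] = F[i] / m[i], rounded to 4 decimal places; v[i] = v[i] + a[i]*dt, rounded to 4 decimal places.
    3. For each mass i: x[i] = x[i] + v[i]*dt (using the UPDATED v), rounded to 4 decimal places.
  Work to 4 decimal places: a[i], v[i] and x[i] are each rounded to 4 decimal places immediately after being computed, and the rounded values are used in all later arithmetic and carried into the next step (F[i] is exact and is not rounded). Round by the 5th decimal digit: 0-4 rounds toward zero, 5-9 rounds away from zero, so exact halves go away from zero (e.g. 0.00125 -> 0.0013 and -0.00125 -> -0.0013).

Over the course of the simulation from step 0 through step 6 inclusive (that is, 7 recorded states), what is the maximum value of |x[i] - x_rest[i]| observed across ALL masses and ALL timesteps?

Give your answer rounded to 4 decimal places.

Answer: 2.5469

Derivation:
Step 0: x=[4.0000 8.0000 10.0000 14.0000] v=[0.0000 2.0000 0.0000 0.0000]
Step 1: x=[4.0000 8.0000 10.5000 13.7500] v=[0.0000 0.0000 2.0000 -1.0000]
Step 2: x=[4.0000 7.6250 11.1875 13.4375] v=[0.0000 -1.5000 2.7500 -1.2500]
Step 3: x=[3.9063 7.2344 11.5469 13.3125] v=[-0.3750 -1.5625 1.4375 -0.5000]
Step 4: x=[3.6680 7.0899 11.2696 13.4961] v=[-0.9532 -0.5781 -1.1094 0.7344]
Step 5: x=[3.3682 7.1348 10.5040 13.8731] v=[-1.1993 0.1797 -3.0626 1.5079]
Step 6: x=[3.1680 7.0804 9.7383 14.1578] v=[-0.8009 -0.2177 -3.0627 1.1388]
Max displacement = 2.5469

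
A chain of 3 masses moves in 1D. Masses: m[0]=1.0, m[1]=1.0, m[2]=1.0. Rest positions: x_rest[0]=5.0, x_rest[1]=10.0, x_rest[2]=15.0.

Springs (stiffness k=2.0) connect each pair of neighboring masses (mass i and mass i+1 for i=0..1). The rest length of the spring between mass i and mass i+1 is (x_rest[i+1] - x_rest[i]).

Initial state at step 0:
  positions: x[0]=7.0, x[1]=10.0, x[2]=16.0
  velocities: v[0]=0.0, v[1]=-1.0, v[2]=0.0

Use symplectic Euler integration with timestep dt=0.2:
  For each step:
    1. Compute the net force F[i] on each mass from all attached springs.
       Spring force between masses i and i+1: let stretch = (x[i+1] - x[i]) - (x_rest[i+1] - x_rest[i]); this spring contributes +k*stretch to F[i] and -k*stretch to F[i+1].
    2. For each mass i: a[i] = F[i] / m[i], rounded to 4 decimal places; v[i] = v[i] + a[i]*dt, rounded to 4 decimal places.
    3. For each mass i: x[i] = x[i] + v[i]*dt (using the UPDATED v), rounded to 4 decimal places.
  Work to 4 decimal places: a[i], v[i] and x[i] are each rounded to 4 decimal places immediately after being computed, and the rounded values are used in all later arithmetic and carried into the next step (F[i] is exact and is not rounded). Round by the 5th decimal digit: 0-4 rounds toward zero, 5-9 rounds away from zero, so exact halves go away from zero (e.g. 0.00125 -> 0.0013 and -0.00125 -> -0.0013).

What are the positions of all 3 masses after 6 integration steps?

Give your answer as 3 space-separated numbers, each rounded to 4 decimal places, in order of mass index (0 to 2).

Step 0: x=[7.0000 10.0000 16.0000] v=[0.0000 -1.0000 0.0000]
Step 1: x=[6.8400 10.0400 15.9200] v=[-0.8000 0.2000 -0.4000]
Step 2: x=[6.5360 10.2944 15.7696] v=[-1.5200 1.2720 -0.7520]
Step 3: x=[6.1327 10.6861 15.5812] v=[-2.0166 1.9587 -0.9421]
Step 4: x=[5.6937 11.1052 15.4012] v=[-2.1952 2.0954 -0.9001]
Step 5: x=[5.2876 11.4350 15.2775] v=[-2.0306 1.6492 -0.6185]
Step 6: x=[4.9733 11.5804 15.2464] v=[-1.5716 0.7272 -0.1555]

Answer: 4.9733 11.5804 15.2464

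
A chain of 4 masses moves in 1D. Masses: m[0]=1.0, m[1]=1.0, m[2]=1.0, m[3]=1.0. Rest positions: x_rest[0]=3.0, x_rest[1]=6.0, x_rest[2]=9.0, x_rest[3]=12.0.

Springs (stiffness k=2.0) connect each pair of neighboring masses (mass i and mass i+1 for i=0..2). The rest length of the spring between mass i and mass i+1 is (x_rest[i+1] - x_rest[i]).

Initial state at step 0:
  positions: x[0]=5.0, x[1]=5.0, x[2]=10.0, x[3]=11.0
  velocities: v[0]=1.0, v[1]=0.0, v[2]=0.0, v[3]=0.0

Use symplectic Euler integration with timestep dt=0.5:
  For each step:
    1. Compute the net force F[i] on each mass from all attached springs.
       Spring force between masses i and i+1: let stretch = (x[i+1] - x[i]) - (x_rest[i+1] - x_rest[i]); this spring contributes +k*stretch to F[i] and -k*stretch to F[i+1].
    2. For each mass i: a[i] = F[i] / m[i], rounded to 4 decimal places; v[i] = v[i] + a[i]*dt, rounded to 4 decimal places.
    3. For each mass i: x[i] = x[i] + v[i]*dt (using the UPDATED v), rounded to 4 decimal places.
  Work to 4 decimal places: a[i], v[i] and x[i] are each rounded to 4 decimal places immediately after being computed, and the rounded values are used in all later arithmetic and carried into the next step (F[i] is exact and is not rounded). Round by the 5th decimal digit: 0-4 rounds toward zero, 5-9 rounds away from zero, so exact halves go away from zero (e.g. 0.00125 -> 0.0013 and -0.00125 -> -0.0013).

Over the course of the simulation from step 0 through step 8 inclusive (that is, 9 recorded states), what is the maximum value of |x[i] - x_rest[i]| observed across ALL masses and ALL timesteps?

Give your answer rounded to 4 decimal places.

Answer: 3.1095

Derivation:
Step 0: x=[5.0000 5.0000 10.0000 11.0000] v=[1.0000 0.0000 0.0000 0.0000]
Step 1: x=[4.0000 7.5000 8.0000 12.0000] v=[-2.0000 5.0000 -4.0000 2.0000]
Step 2: x=[3.2500 8.5000 7.7500 12.5000] v=[-1.5000 2.0000 -0.5000 1.0000]
Step 3: x=[3.6250 6.5000 10.2500 12.1250] v=[0.7500 -4.0000 5.0000 -0.7500]
Step 4: x=[3.9375 4.9375 11.8125 12.3125] v=[0.6250 -3.1250 3.1250 0.3750]
Step 5: x=[3.2500 6.3125 10.1875 13.7500] v=[-1.3750 2.7500 -3.2500 2.8750]
Step 6: x=[2.5938 8.0938 8.4063 14.9063] v=[-1.3125 3.5625 -3.5625 2.3125]
Step 7: x=[3.1876 7.2813 9.7188 14.3126] v=[1.1875 -1.6250 2.6250 -1.1875]
Step 8: x=[4.3282 5.6407 12.1095 12.9220] v=[2.2812 -3.2812 4.7813 -2.7813]
Max displacement = 3.1095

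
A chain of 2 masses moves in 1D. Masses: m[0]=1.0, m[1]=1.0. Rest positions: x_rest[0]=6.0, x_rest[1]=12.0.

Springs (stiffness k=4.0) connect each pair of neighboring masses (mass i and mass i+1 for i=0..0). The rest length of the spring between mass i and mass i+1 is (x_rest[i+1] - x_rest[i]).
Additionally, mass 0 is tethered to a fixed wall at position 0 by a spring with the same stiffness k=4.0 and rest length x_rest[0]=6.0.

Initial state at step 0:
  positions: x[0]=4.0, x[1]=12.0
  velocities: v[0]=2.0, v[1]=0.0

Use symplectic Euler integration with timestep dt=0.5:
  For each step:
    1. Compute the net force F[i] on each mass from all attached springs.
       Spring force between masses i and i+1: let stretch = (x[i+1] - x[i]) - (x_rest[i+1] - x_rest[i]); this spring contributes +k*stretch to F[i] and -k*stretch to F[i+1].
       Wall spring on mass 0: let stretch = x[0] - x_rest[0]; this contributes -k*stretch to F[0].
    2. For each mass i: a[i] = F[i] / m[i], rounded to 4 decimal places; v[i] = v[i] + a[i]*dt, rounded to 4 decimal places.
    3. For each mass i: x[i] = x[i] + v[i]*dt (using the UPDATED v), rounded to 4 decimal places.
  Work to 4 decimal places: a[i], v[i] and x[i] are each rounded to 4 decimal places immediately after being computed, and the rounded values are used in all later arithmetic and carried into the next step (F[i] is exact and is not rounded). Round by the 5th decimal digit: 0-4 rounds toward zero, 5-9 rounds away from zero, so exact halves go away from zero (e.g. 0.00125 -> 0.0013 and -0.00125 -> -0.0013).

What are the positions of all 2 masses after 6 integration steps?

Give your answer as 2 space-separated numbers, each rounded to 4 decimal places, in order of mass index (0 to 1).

Answer: 3.0000 14.0000

Derivation:
Step 0: x=[4.0000 12.0000] v=[2.0000 0.0000]
Step 1: x=[9.0000 10.0000] v=[10.0000 -4.0000]
Step 2: x=[6.0000 13.0000] v=[-6.0000 6.0000]
Step 3: x=[4.0000 15.0000] v=[-4.0000 4.0000]
Step 4: x=[9.0000 12.0000] v=[10.0000 -6.0000]
Step 5: x=[8.0000 12.0000] v=[-2.0000 0.0000]
Step 6: x=[3.0000 14.0000] v=[-10.0000 4.0000]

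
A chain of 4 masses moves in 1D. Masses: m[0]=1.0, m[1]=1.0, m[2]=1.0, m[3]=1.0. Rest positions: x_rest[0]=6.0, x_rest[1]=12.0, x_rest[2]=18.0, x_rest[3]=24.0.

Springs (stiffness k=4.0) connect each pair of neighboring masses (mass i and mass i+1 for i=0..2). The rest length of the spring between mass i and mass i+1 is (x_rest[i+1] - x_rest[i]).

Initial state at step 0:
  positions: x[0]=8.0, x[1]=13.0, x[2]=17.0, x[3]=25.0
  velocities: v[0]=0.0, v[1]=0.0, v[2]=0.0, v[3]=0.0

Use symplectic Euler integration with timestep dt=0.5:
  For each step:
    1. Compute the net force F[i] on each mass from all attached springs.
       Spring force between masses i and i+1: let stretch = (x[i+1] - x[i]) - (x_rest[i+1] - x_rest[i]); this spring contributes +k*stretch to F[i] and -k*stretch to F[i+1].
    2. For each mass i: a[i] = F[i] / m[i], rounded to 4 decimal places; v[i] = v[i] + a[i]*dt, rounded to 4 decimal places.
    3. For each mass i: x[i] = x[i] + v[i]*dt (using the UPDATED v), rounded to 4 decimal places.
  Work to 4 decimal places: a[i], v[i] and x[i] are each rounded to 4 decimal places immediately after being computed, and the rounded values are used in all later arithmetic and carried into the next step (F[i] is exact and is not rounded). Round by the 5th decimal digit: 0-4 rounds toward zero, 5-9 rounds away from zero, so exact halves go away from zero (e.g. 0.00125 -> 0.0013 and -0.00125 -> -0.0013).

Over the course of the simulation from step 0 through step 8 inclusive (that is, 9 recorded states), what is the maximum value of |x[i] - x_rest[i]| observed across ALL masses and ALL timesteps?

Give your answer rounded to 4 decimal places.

Answer: 3.0000

Derivation:
Step 0: x=[8.0000 13.0000 17.0000 25.0000] v=[0.0000 0.0000 0.0000 0.0000]
Step 1: x=[7.0000 12.0000 21.0000 23.0000] v=[-2.0000 -2.0000 8.0000 -4.0000]
Step 2: x=[5.0000 15.0000 18.0000 25.0000] v=[-4.0000 6.0000 -6.0000 4.0000]
Step 3: x=[7.0000 11.0000 19.0000 26.0000] v=[4.0000 -8.0000 2.0000 2.0000]
Step 4: x=[7.0000 11.0000 19.0000 26.0000] v=[0.0000 0.0000 0.0000 0.0000]
Step 5: x=[5.0000 15.0000 18.0000 25.0000] v=[-4.0000 8.0000 -2.0000 -2.0000]
Step 6: x=[7.0000 12.0000 21.0000 23.0000] v=[4.0000 -6.0000 6.0000 -4.0000]
Step 7: x=[8.0000 13.0000 17.0000 25.0000] v=[2.0000 2.0000 -8.0000 4.0000]
Step 8: x=[8.0000 13.0000 17.0000 25.0000] v=[0.0000 0.0000 0.0000 0.0000]
Max displacement = 3.0000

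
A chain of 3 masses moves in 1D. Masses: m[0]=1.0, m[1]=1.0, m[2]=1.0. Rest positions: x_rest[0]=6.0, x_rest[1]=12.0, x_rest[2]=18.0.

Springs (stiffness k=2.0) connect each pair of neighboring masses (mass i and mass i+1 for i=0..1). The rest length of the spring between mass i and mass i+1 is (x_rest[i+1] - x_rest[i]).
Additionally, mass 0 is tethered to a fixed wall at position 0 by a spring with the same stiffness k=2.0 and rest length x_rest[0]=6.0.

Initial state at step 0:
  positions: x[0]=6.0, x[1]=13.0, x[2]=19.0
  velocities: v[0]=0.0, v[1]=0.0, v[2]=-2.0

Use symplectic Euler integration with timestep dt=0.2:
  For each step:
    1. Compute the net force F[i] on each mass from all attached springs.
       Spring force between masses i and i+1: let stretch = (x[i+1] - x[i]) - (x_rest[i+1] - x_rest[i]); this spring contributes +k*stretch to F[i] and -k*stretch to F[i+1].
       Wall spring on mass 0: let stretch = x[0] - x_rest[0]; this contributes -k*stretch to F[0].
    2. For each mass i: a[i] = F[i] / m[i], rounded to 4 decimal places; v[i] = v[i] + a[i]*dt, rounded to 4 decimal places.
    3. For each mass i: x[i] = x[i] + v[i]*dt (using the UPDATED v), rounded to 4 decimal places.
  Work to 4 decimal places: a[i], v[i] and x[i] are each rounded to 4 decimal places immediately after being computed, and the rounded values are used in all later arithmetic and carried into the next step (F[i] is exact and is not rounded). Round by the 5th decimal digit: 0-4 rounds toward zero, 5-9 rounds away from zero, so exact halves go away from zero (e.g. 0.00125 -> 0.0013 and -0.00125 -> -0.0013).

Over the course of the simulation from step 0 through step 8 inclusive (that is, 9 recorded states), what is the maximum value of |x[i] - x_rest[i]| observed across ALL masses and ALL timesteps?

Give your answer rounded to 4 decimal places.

Step 0: x=[6.0000 13.0000 19.0000] v=[0.0000 0.0000 -2.0000]
Step 1: x=[6.0800 12.9200 18.6000] v=[0.4000 -0.4000 -2.0000]
Step 2: x=[6.2208 12.7472 18.2256] v=[0.7040 -0.8640 -1.8720]
Step 3: x=[6.3860 12.4906 17.8929] v=[0.8262 -1.2832 -1.6634]
Step 4: x=[6.5287 12.1778 17.6080] v=[0.7136 -1.5641 -1.4243]
Step 5: x=[6.6011 11.8475 17.3687] v=[0.3618 -1.6517 -1.1964]
Step 6: x=[6.5651 11.5391 17.1677] v=[-0.1801 -1.5418 -1.0049]
Step 7: x=[6.4018 11.2831 16.9964] v=[-0.8165 -1.2800 -0.8563]
Step 8: x=[6.1169 11.0937 16.8481] v=[-1.4247 -0.9472 -0.7416]
Max displacement = 1.1519

Answer: 1.1519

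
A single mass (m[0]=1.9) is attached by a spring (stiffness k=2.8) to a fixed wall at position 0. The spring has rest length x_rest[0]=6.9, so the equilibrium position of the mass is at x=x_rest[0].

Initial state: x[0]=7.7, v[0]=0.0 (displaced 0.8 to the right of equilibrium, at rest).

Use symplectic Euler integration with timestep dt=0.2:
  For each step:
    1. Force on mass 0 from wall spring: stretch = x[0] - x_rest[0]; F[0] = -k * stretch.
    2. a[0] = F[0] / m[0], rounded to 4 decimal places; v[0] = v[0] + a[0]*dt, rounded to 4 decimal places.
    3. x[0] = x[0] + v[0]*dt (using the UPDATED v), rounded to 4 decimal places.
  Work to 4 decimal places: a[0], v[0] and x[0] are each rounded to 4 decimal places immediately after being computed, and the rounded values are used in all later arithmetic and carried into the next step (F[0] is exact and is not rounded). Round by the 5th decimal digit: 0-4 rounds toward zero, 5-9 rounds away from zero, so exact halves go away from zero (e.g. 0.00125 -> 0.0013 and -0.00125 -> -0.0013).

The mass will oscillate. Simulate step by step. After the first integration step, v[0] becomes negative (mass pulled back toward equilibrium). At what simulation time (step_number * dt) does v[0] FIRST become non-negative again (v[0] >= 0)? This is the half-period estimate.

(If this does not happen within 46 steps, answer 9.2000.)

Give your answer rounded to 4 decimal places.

Step 0: x=[7.7000] v=[0.0000]
Step 1: x=[7.6528] v=[-0.2358]
Step 2: x=[7.5613] v=[-0.4577]
Step 3: x=[7.4308] v=[-0.6526]
Step 4: x=[7.2690] v=[-0.8090]
Step 5: x=[7.0854] v=[-0.9178]
Step 6: x=[6.8909] v=[-0.9724]
Step 7: x=[6.6970] v=[-0.9697]
Step 8: x=[6.5150] v=[-0.9099]
Step 9: x=[6.3557] v=[-0.7964]
Step 10: x=[6.2285] v=[-0.6360]
Step 11: x=[6.1409] v=[-0.4381]
Step 12: x=[6.0980] v=[-0.2144]
Step 13: x=[6.1024] v=[0.0220]
First v>=0 after going negative at step 13, time=2.6000

Answer: 2.6000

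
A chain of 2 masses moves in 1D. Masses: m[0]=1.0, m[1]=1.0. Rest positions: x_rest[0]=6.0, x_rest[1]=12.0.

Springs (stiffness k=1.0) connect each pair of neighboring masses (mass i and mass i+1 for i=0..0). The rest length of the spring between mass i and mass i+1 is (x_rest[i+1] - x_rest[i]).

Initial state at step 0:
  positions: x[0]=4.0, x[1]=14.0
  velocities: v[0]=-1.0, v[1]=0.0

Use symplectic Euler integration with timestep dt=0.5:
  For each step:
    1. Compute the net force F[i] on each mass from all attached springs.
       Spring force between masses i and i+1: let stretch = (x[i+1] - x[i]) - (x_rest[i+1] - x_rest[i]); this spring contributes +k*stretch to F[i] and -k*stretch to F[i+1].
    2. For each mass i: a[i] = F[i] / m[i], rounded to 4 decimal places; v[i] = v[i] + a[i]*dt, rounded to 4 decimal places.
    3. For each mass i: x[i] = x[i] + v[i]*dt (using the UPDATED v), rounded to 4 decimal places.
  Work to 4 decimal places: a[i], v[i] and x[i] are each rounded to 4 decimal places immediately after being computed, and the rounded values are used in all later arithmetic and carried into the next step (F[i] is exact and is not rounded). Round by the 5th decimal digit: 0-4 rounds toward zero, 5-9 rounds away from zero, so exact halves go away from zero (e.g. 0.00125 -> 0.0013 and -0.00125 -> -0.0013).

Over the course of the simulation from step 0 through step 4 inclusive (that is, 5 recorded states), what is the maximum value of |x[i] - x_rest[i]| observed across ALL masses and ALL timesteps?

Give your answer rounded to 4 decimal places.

Answer: 3.0312

Derivation:
Step 0: x=[4.0000 14.0000] v=[-1.0000 0.0000]
Step 1: x=[4.5000 13.0000] v=[1.0000 -2.0000]
Step 2: x=[5.6250 11.3750] v=[2.2500 -3.2500]
Step 3: x=[6.6875 9.8125] v=[2.1250 -3.1250]
Step 4: x=[7.0313 8.9688] v=[0.6875 -1.6875]
Max displacement = 3.0312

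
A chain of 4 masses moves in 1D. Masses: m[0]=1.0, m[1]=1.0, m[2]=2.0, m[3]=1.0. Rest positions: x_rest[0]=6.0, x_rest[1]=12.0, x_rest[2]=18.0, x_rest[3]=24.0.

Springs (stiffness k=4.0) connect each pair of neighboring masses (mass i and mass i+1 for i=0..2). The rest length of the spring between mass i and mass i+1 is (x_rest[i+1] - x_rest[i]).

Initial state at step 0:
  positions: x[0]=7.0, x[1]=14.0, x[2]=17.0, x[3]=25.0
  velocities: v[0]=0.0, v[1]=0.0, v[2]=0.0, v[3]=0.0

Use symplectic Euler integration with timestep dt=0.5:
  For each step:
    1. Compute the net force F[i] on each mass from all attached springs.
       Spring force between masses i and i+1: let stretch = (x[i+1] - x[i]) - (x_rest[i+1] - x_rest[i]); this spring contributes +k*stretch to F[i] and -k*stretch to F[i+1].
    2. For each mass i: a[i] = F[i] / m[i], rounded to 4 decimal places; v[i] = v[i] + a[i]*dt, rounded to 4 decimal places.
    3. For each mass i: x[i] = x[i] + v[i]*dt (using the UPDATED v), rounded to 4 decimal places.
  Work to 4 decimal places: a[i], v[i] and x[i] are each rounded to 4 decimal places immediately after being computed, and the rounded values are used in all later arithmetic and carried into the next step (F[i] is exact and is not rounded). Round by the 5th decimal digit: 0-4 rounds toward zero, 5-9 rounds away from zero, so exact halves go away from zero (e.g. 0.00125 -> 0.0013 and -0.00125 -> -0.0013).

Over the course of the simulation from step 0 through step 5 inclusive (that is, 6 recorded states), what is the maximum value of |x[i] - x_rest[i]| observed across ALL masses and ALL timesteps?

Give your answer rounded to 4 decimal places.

Answer: 3.0000

Derivation:
Step 0: x=[7.0000 14.0000 17.0000 25.0000] v=[0.0000 0.0000 0.0000 0.0000]
Step 1: x=[8.0000 10.0000 19.5000 23.0000] v=[2.0000 -8.0000 5.0000 -4.0000]
Step 2: x=[5.0000 13.5000 19.0000 23.5000] v=[-6.0000 7.0000 -1.0000 1.0000]
Step 3: x=[4.5000 14.0000 18.0000 25.5000] v=[-1.0000 1.0000 -2.0000 4.0000]
Step 4: x=[7.5000 9.0000 18.7500 26.0000] v=[6.0000 -10.0000 1.5000 1.0000]
Step 5: x=[6.0000 12.2500 18.2500 25.2500] v=[-3.0000 6.5000 -1.0000 -1.5000]
Max displacement = 3.0000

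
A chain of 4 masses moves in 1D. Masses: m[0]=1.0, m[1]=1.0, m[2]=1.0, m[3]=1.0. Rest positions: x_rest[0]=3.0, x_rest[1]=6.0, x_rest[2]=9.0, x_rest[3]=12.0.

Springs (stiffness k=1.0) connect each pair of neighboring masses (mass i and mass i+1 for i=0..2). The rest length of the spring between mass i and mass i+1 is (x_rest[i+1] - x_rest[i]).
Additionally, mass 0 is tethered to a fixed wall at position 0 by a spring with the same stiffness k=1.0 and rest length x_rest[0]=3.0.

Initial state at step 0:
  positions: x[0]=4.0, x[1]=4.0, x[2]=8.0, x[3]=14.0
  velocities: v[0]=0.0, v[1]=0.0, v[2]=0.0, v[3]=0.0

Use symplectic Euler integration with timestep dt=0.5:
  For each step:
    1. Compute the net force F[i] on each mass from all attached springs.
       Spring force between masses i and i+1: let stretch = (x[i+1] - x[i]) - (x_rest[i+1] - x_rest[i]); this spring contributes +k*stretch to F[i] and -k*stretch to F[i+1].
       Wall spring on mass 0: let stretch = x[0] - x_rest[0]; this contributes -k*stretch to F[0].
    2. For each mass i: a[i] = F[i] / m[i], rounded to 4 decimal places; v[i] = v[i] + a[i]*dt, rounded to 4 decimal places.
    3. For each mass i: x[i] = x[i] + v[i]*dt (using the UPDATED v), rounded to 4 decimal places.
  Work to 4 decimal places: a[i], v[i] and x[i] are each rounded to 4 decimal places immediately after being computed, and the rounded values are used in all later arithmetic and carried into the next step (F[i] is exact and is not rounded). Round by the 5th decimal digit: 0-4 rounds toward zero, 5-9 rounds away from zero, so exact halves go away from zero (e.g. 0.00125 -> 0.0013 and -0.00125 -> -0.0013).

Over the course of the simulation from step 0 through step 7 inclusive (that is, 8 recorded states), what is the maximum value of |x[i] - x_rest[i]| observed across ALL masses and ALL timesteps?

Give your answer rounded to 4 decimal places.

Answer: 2.6759

Derivation:
Step 0: x=[4.0000 4.0000 8.0000 14.0000] v=[0.0000 0.0000 0.0000 0.0000]
Step 1: x=[3.0000 5.0000 8.5000 13.2500] v=[-2.0000 2.0000 1.0000 -1.5000]
Step 2: x=[1.7500 6.3750 9.3125 12.0625] v=[-2.5000 2.7500 1.6250 -2.3750]
Step 3: x=[1.2188 7.3282 10.0782 10.9375] v=[-1.0625 1.9063 1.5313 -2.2500]
Step 4: x=[1.9102 7.4415 10.3712 10.3477] v=[1.3828 0.2266 0.5860 -1.1797]
Step 5: x=[3.5069 6.9044 9.9259 10.5138] v=[3.1934 -1.0742 -0.8906 0.3321]
Step 6: x=[5.0763 6.2733 8.8722 11.2829] v=[3.1387 -1.2622 -2.1074 1.5382]
Step 7: x=[5.6759 5.9927 7.7715 12.1994] v=[1.1991 -0.5613 -2.2015 1.8329]
Max displacement = 2.6759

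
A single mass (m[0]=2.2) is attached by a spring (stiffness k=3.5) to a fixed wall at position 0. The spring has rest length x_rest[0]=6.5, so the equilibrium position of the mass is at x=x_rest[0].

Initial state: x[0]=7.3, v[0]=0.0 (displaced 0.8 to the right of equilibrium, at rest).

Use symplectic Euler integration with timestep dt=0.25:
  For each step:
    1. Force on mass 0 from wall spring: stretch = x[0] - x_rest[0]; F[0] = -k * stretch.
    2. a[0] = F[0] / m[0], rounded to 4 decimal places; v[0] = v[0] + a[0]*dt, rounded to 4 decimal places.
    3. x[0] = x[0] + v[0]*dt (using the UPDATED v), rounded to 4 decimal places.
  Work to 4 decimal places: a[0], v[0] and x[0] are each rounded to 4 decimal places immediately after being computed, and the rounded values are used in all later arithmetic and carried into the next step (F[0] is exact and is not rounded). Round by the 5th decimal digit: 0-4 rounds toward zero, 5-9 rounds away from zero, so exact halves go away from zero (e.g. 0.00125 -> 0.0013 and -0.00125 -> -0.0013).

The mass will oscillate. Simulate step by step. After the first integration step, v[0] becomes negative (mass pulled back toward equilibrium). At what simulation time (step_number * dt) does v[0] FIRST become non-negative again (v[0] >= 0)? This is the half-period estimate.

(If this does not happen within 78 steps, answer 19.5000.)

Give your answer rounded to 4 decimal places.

Answer: 2.5000

Derivation:
Step 0: x=[7.3000] v=[0.0000]
Step 1: x=[7.2205] v=[-0.3182]
Step 2: x=[7.0693] v=[-0.6048]
Step 3: x=[6.8615] v=[-0.8312]
Step 4: x=[6.6178] v=[-0.9750]
Step 5: x=[6.3623] v=[-1.0219]
Step 6: x=[6.1205] v=[-0.9671]
Step 7: x=[5.9165] v=[-0.8162]
Step 8: x=[5.7705] v=[-0.5841]
Step 9: x=[5.6970] v=[-0.2940]
Step 10: x=[5.7034] v=[0.0254]
First v>=0 after going negative at step 10, time=2.5000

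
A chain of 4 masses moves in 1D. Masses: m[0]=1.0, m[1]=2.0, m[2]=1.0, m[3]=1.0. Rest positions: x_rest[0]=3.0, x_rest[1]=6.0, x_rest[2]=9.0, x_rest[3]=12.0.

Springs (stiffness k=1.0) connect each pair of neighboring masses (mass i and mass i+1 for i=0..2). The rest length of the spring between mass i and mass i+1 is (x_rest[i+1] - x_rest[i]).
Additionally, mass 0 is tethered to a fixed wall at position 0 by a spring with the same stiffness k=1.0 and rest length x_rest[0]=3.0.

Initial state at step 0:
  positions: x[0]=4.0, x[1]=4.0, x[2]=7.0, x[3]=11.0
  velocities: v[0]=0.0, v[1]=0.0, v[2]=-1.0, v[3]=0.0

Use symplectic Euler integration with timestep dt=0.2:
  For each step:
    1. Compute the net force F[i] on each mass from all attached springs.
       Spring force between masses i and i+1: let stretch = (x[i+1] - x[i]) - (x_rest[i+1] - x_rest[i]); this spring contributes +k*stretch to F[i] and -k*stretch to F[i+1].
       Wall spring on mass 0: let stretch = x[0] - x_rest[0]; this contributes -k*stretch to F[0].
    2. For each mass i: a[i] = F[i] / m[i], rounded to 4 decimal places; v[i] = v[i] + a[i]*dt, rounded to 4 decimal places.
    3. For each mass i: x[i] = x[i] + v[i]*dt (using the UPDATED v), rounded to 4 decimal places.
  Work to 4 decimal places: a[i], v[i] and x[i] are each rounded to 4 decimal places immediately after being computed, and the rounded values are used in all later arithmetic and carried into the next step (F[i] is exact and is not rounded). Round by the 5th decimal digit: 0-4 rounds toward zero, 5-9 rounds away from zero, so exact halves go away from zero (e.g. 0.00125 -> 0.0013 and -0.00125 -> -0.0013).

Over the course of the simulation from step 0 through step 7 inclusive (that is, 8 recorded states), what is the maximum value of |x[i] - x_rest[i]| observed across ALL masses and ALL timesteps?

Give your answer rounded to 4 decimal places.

Step 0: x=[4.0000 4.0000 7.0000 11.0000] v=[0.0000 0.0000 -1.0000 0.0000]
Step 1: x=[3.8400 4.0600 6.8400 10.9600] v=[-0.8000 0.3000 -0.8000 -0.2000]
Step 2: x=[3.5352 4.1712 6.7336 10.8752] v=[-1.5240 0.5560 -0.5320 -0.4240]
Step 3: x=[3.1144 4.3209 6.6904 10.7447] v=[-2.1038 0.7486 -0.2162 -0.6523]
Step 4: x=[2.6173 4.4939 6.7146 10.5721] v=[-2.4854 0.8649 0.1208 -0.8632]
Step 5: x=[2.0906 4.6738 6.8042 10.3652] v=[-2.6335 0.8993 0.4482 -1.0347]
Step 6: x=[1.5836 4.8446 6.9511 10.1358] v=[-2.5350 0.8540 0.7343 -1.1469]
Step 7: x=[1.1437 4.9923 7.1411 9.8990] v=[-2.1995 0.7385 0.9499 -1.1838]
Max displacement = 2.3096

Answer: 2.3096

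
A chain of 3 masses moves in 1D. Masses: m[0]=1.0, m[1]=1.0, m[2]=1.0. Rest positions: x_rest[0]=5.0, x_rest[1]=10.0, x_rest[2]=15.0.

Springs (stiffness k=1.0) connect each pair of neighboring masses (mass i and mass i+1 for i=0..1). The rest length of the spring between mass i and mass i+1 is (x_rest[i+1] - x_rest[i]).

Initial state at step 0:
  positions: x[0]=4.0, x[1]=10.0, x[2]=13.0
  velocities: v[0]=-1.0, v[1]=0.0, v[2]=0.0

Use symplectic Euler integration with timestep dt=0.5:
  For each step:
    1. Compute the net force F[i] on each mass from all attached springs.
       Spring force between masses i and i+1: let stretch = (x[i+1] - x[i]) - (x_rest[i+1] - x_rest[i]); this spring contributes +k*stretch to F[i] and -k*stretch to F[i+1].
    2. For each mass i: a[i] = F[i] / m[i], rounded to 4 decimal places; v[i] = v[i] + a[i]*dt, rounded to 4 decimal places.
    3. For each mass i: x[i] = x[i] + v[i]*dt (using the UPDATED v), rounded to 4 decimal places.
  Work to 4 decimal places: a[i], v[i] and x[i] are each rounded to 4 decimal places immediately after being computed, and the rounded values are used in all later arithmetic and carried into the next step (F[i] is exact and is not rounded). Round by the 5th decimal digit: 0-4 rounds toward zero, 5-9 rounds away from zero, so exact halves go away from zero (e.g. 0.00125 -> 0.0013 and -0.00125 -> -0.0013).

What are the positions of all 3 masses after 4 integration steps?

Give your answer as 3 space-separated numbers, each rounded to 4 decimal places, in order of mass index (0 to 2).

Step 0: x=[4.0000 10.0000 13.0000] v=[-1.0000 0.0000 0.0000]
Step 1: x=[3.7500 9.2500 13.5000] v=[-0.5000 -1.5000 1.0000]
Step 2: x=[3.6250 8.1875 14.1875] v=[-0.2500 -2.1250 1.3750]
Step 3: x=[3.3906 7.4844 14.6250] v=[-0.4688 -1.4063 0.8750]
Step 4: x=[2.9297 7.5430 14.5274] v=[-0.9219 0.1171 -0.1953]

Answer: 2.9297 7.5430 14.5274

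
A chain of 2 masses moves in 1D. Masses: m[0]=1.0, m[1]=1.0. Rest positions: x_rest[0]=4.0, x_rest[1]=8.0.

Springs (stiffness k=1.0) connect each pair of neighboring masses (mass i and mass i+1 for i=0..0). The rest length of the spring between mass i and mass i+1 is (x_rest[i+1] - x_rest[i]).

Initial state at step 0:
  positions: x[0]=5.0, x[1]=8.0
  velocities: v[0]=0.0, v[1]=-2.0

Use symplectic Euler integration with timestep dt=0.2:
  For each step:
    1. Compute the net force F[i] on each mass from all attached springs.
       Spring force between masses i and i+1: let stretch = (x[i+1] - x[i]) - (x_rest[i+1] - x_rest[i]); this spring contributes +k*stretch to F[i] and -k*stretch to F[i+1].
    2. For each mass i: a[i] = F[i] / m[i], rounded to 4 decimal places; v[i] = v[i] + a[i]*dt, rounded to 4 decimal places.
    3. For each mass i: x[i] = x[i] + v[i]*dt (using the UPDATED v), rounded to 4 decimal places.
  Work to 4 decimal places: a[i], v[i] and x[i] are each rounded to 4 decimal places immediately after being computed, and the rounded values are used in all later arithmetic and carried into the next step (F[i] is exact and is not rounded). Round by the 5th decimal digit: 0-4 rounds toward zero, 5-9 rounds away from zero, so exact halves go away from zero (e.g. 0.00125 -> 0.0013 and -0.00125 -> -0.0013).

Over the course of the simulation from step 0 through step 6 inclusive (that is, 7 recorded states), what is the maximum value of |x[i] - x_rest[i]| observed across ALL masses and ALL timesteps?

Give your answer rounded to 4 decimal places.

Step 0: x=[5.0000 8.0000] v=[0.0000 -2.0000]
Step 1: x=[4.9600 7.6400] v=[-0.2000 -1.8000]
Step 2: x=[4.8672 7.3328] v=[-0.4640 -1.5360]
Step 3: x=[4.7130 7.0870] v=[-0.7709 -1.2291]
Step 4: x=[4.4938 6.9062] v=[-1.0961 -0.9039]
Step 5: x=[4.2111 6.7889] v=[-1.4136 -0.5864]
Step 6: x=[3.8715 6.7285] v=[-1.6980 -0.3020]
Max displacement = 1.2715

Answer: 1.2715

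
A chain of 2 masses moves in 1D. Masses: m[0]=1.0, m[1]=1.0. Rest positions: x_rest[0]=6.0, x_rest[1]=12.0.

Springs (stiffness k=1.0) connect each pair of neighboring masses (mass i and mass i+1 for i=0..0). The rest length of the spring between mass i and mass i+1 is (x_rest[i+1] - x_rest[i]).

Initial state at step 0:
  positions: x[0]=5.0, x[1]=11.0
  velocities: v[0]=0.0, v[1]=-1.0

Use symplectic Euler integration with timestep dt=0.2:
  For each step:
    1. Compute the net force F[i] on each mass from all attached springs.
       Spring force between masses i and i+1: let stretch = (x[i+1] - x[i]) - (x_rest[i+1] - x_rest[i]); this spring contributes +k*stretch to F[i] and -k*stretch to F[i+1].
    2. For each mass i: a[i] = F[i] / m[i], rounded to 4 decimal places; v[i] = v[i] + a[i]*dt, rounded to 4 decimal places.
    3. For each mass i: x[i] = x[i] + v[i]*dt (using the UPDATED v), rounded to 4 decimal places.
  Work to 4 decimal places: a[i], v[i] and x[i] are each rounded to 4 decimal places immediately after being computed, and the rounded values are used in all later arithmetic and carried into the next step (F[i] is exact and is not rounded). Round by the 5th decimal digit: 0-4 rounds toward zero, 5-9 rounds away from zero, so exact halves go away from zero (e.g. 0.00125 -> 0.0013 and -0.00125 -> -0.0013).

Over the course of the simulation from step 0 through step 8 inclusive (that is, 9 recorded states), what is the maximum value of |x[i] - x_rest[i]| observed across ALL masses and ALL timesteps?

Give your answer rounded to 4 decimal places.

Step 0: x=[5.0000 11.0000] v=[0.0000 -1.0000]
Step 1: x=[5.0000 10.8000] v=[0.0000 -1.0000]
Step 2: x=[4.9920 10.6080] v=[-0.0400 -0.9600]
Step 3: x=[4.9686 10.4314] v=[-0.1168 -0.8832]
Step 4: x=[4.9238 10.2762] v=[-0.2242 -0.7758]
Step 5: x=[4.8531 10.1469] v=[-0.3537 -0.6463]
Step 6: x=[4.7541 10.0459] v=[-0.4949 -0.5051]
Step 7: x=[4.6268 9.9732] v=[-0.6365 -0.3635]
Step 8: x=[4.4734 9.9266] v=[-0.7672 -0.2328]
Max displacement = 2.0734

Answer: 2.0734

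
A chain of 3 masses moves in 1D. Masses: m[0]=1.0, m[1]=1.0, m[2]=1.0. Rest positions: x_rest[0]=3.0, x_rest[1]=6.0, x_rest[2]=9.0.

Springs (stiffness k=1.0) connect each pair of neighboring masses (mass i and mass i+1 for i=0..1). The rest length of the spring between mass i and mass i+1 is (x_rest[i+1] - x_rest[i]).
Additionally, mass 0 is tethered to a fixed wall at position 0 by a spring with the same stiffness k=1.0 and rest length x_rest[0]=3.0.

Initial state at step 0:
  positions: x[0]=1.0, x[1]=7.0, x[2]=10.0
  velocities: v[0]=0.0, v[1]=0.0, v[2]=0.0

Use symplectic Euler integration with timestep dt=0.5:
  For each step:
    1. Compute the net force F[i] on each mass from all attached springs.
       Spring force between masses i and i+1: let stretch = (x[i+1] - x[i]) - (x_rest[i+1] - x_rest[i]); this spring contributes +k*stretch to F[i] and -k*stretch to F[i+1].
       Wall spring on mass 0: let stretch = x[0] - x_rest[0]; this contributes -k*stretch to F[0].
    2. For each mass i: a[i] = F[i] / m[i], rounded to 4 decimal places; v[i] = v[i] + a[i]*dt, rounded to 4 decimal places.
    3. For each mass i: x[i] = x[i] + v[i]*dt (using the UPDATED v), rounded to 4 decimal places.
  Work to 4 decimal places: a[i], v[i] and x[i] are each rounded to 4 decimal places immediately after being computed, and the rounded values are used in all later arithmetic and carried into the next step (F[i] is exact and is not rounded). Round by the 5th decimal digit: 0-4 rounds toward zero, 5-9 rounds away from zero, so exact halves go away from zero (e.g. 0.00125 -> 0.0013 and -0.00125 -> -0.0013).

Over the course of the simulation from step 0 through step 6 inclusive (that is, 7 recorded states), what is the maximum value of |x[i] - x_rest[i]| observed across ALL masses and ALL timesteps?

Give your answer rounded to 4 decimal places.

Answer: 2.0157

Derivation:
Step 0: x=[1.0000 7.0000 10.0000] v=[0.0000 0.0000 0.0000]
Step 1: x=[2.2500 6.2500 10.0000] v=[2.5000 -1.5000 0.0000]
Step 2: x=[3.9375 5.4375 9.8125] v=[3.3750 -1.6250 -0.3750]
Step 3: x=[5.0157 5.3438 9.2813] v=[2.1563 -0.1875 -1.0625]
Step 4: x=[4.9220 6.1524 8.5157] v=[-0.1875 1.6172 -1.5313]
Step 5: x=[3.9054 7.2443 7.9092] v=[-2.0333 2.1837 -1.2130]
Step 6: x=[2.7471 7.6677 7.8865] v=[-2.3166 0.8467 -0.0455]
Max displacement = 2.0157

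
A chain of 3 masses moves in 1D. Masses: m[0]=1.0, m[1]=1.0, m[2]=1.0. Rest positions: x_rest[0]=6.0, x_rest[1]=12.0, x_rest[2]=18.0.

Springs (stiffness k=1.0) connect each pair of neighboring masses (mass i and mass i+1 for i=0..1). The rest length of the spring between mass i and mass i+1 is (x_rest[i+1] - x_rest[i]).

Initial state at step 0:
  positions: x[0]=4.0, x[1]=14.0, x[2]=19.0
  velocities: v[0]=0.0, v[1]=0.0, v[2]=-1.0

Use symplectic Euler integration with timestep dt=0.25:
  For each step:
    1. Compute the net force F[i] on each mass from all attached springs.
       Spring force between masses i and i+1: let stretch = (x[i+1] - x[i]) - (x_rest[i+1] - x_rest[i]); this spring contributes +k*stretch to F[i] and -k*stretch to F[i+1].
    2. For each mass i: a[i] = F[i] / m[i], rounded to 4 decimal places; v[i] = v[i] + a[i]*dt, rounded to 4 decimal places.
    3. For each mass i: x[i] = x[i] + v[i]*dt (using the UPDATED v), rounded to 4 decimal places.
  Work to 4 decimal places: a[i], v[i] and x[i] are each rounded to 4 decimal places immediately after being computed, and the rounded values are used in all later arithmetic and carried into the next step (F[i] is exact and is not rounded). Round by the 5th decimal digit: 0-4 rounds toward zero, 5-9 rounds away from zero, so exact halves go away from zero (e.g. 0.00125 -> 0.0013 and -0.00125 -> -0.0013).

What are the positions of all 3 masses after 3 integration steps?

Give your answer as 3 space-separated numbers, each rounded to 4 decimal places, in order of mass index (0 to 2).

Step 0: x=[4.0000 14.0000 19.0000] v=[0.0000 0.0000 -1.0000]
Step 1: x=[4.2500 13.6875 18.8125] v=[1.0000 -1.2500 -0.7500]
Step 2: x=[4.7149 13.1055 18.6797] v=[1.8594 -2.3281 -0.5313]
Step 3: x=[5.3292 12.3475 18.5735] v=[2.4571 -3.0322 -0.4249]

Answer: 5.3292 12.3475 18.5735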